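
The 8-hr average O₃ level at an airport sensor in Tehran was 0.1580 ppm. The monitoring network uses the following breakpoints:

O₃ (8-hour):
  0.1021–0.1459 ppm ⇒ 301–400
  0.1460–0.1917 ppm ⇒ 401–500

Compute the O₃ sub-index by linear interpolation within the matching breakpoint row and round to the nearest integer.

427

O₃: 0.1580 lies in 0.1460–0.1917, so I_lo=401, I_hi=500, C_lo=0.1460, C_hi=0.1917.
(500−401)/(0.1917−0.1460) × (0.1580−0.1460) + 401 = 99/0.0457 × 0.0120 + 401 ≈ 427.00 → 427.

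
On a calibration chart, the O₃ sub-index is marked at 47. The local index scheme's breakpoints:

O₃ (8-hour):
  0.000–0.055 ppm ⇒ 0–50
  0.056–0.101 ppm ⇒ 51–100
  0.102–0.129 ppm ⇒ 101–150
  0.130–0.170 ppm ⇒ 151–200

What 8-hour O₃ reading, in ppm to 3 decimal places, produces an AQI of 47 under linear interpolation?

AQI 47 lies in the 0–50 band, which corresponds to 0.000–0.055 ppm.
C = 0.000 + (47−0)×(0.055−0.000)/(50−0) = 0.000 + 47×0.055/50 ≈ 0.05170 ppm → 0.052 ppm to 3 dp.

0.052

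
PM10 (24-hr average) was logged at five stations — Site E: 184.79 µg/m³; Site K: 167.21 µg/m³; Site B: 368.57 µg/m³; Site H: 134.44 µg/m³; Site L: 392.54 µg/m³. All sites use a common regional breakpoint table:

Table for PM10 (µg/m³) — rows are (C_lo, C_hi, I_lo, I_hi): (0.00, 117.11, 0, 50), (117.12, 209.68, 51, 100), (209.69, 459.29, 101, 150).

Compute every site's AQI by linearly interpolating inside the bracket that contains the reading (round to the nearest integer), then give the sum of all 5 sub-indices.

494

Site E: 184.79 lies in 117.12–209.68, so I_lo=51, I_hi=100, C_lo=117.12, C_hi=209.68.
(100−51)/(209.68−117.12) × (184.79−117.12) + 51 = 49/92.56 × 67.67 + 51 ≈ 86.82 → 87.
Site K: 167.21 ∈ [117.12, 209.68] ↔ index [51, 100].
51 + (167.21−117.12)·(100−51)/(209.68−117.12) = 51 + 50.09·49/92.56 ≈ 77.52, so AQI = 78.
Site B: 368.57 ∈ [209.69, 459.29] ↔ index [101, 150].
101 + (368.57−209.69)·(150−101)/(459.29−209.69) = 101 + 158.88·49/249.60 ≈ 132.19, so AQI = 132.
Site H: 134.44 lies in 117.12–209.68, so I_lo=51, I_hi=100, C_lo=117.12, C_hi=209.68.
(100−51)/(209.68−117.12) × (134.44−117.12) + 51 = 49/92.56 × 17.32 + 51 ≈ 60.17 → 60.
Site L: 392.54 lies in 209.69–459.29, so I_lo=101, I_hi=150, C_lo=209.69, C_hi=459.29.
(150−101)/(459.29−209.69) × (392.54−209.69) + 101 = 49/249.60 × 182.85 + 101 ≈ 136.90 → 137.
AQIs: Site E=87, Site K=78, Site B=132, Site H=60, Site L=137. Sum = 87 + 78 + 132 + 60 + 137 = 494.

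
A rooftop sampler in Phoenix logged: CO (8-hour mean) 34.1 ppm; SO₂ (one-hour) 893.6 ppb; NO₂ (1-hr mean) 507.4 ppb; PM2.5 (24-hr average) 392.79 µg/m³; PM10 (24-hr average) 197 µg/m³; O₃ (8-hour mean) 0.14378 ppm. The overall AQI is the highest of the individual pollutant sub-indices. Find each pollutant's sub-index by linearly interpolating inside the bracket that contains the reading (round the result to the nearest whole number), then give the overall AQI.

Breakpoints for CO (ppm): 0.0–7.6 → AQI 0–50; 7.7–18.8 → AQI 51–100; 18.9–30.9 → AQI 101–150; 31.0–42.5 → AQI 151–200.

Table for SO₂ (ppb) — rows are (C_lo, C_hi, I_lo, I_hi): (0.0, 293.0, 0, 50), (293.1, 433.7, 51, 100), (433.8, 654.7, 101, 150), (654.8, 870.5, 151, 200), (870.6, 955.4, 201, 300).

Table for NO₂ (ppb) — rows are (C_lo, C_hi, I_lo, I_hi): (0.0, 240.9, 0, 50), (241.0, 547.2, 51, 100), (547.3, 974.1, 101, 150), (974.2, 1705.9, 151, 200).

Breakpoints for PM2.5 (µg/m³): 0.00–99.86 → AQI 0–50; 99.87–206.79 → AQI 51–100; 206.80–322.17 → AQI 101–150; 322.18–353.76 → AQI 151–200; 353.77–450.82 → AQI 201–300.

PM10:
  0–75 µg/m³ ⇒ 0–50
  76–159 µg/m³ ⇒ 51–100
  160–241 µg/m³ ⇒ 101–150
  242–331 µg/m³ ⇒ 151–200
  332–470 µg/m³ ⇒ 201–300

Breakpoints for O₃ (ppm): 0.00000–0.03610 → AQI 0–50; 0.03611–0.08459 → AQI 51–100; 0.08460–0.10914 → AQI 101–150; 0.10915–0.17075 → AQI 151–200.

241

CO: row 31.0–42.5 (AQI 151–200). (200−151)·(34.1−31.0)/(42.5−31.0) + 151 = 49·3.1/11.5 + 151 ≈ 164.21 → 164.
SO₂: 893.6 lies in 870.6–955.4, so I_lo=201, I_hi=300, C_lo=870.6, C_hi=955.4.
(300−201)/(955.4−870.6) × (893.6−870.6) + 201 = 99/84.8 × 23.0 + 201 ≈ 227.85 → 228.
NO₂: 507.4 lies in 241.0–547.2, so I_lo=51, I_hi=100, C_lo=241.0, C_hi=547.2.
(100−51)/(547.2−241.0) × (507.4−241.0) + 51 = 49/306.2 × 266.4 + 51 ≈ 93.63 → 94.
PM2.5: 392.79 lies in 353.77–450.82, so I_lo=201, I_hi=300, C_lo=353.77, C_hi=450.82.
(300−201)/(450.82−353.77) × (392.79−353.77) + 201 = 99/97.05 × 39.02 + 201 ≈ 240.80 → 241.
PM10 197: bracket 160–241 → index 101–150; slope 49/81, offset 37.
AQI = 101 + 49/81·37 ≈ 123.38 ⇒ 123.
O₃: row 0.10915–0.17075 (AQI 151–200). (200−151)·(0.14378−0.10915)/(0.17075−0.10915) + 151 = 49·0.03463/0.06160 + 151 ≈ 178.55 → 179.
Sub-indices: CO→164, SO₂→228, NO₂→94, PM2.5→241, PM10→123, O₃→179. Overall AQI = max = 241; dominant pollutant is PM2.5.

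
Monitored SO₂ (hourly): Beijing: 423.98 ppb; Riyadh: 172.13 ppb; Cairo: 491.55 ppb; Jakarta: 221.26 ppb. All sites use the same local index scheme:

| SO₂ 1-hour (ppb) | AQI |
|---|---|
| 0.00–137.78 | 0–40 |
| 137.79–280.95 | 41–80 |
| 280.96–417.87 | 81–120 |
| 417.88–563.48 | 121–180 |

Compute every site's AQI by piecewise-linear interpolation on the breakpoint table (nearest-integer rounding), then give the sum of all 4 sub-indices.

Beijing: 423.98 ∈ [417.88, 563.48] ↔ index [121, 180].
121 + (423.98−417.88)·(180−121)/(563.48−417.88) = 121 + 6.10·59/145.60 ≈ 123.47, so AQI = 123.
Riyadh: 172.13 ∈ [137.79, 280.95] ↔ index [41, 80].
41 + (172.13−137.79)·(80−41)/(280.95−137.79) = 41 + 34.34·39/143.16 ≈ 50.35, so AQI = 50.
Cairo: row 417.88–563.48 (AQI 121–180). (180−121)·(491.55−417.88)/(563.48−417.88) + 121 = 59·73.67/145.60 + 121 ≈ 150.85 → 151.
Jakarta: 221.26 lies in 137.79–280.95, so I_lo=41, I_hi=80, C_lo=137.79, C_hi=280.95.
(80−41)/(280.95−137.79) × (221.26−137.79) + 41 = 39/143.16 × 83.47 + 41 ≈ 63.74 → 64.
AQIs: Beijing=123, Riyadh=50, Cairo=151, Jakarta=64. Sum = 123 + 50 + 151 + 64 = 388.

388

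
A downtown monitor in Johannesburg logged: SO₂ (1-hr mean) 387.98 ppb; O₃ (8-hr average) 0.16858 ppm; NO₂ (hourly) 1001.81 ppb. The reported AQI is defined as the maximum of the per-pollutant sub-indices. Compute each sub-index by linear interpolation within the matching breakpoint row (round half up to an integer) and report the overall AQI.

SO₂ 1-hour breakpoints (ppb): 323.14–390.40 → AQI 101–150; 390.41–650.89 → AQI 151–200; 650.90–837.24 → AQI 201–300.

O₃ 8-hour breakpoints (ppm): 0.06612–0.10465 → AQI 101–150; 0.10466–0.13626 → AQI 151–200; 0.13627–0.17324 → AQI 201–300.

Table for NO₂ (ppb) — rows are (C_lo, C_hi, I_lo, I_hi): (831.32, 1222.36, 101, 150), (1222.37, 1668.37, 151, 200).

SO₂: 387.98 lies in 323.14–390.40, so I_lo=101, I_hi=150, C_lo=323.14, C_hi=390.40.
(150−101)/(390.40−323.14) × (387.98−323.14) + 101 = 49/67.26 × 64.84 + 101 ≈ 148.24 → 148.
O₃: 0.16858 lies in 0.13627–0.17324, so I_lo=201, I_hi=300, C_lo=0.13627, C_hi=0.17324.
(300−201)/(0.17324−0.13627) × (0.16858−0.13627) + 201 = 99/0.03697 × 0.03231 + 201 ≈ 287.52 → 288.
NO₂: row 831.32–1222.36 (AQI 101–150). (150−101)·(1001.81−831.32)/(1222.36−831.32) + 101 = 49·170.49/391.04 + 101 ≈ 122.36 → 122.
Sub-indices: SO₂→148, O₃→288, NO₂→122. Overall AQI = max = 288; dominant pollutant is O₃.

288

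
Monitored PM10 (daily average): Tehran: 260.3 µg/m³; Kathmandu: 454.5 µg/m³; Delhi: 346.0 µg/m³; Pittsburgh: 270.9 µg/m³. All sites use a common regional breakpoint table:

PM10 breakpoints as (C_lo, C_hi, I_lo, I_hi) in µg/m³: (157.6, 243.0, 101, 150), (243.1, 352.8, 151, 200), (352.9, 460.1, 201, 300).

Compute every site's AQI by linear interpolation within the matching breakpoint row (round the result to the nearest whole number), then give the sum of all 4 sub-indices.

Tehran: 260.3 lies in 243.1–352.8, so I_lo=151, I_hi=200, C_lo=243.1, C_hi=352.8.
(200−151)/(352.8−243.1) × (260.3−243.1) + 151 = 49/109.7 × 17.2 + 151 ≈ 158.68 → 159.
Kathmandu: 454.5 lies in 352.9–460.1, so I_lo=201, I_hi=300, C_lo=352.9, C_hi=460.1.
(300−201)/(460.1−352.9) × (454.5−352.9) + 201 = 99/107.2 × 101.6 + 201 ≈ 294.83 → 295.
Delhi: row 243.1–352.8 (AQI 151–200). (200−151)·(346.0−243.1)/(352.8−243.1) + 151 = 49·102.9/109.7 + 151 ≈ 196.96 → 197.
Pittsburgh: 270.9 lies in 243.1–352.8, so I_lo=151, I_hi=200, C_lo=243.1, C_hi=352.8.
(200−151)/(352.8−243.1) × (270.9−243.1) + 151 = 49/109.7 × 27.8 + 151 ≈ 163.42 → 163.
AQIs: Tehran=159, Kathmandu=295, Delhi=197, Pittsburgh=163. Sum = 159 + 295 + 197 + 163 = 814.

814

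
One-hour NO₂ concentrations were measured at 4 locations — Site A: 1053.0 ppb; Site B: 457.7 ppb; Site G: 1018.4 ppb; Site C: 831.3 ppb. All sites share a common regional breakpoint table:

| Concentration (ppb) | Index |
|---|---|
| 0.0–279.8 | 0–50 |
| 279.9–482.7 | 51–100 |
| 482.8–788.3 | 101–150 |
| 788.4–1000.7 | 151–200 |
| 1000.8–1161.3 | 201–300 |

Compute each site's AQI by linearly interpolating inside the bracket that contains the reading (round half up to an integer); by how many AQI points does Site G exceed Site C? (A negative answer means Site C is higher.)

51

Site A: row 1000.8–1161.3 (AQI 201–300). (300−201)·(1053.0−1000.8)/(1161.3−1000.8) + 201 = 99·52.2/160.5 + 201 ≈ 233.20 → 233.
Site B: 457.7 ∈ [279.9, 482.7] ↔ index [51, 100].
51 + (457.7−279.9)·(100−51)/(482.7−279.9) = 51 + 177.8·49/202.8 ≈ 93.96, so AQI = 94.
Site G 1018.4: bracket 1000.8–1161.3 → index 201–300; slope 99/160.5, offset 17.6.
AQI = 201 + 99/160.5·17.6 ≈ 211.86 ⇒ 212.
Site C: 831.3 ∈ [788.4, 1000.7] ↔ index [151, 200].
151 + (831.3−788.4)·(200−151)/(1000.7−788.4) = 151 + 42.9·49/212.3 ≈ 160.90, so AQI = 161.
AQIs: Site A=233, Site B=94, Site G=212, Site C=161. Site G (212) − Site C (161) = 51.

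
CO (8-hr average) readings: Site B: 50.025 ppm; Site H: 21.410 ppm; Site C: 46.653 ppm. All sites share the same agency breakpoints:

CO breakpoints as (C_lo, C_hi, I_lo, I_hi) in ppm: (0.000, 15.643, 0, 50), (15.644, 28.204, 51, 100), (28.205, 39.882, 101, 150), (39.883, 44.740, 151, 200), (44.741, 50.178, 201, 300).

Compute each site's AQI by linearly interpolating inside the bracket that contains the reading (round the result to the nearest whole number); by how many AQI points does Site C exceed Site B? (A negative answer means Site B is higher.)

Site B: 50.025 ∈ [44.741, 50.178] ↔ index [201, 300].
201 + (50.025−44.741)·(300−201)/(50.178−44.741) = 201 + 5.284·99/5.437 ≈ 297.21, so AQI = 297.
Site H: 21.410 ∈ [15.644, 28.204] ↔ index [51, 100].
51 + (21.410−15.644)·(100−51)/(28.204−15.644) = 51 + 5.766·49/12.560 ≈ 73.49, so AQI = 73.
Site C: row 44.741–50.178 (AQI 201–300). (300−201)·(46.653−44.741)/(50.178−44.741) + 201 = 99·1.912/5.437 + 201 ≈ 235.81 → 236.
AQIs: Site B=297, Site H=73, Site C=236. Site C (236) − Site B (297) = -61.

-61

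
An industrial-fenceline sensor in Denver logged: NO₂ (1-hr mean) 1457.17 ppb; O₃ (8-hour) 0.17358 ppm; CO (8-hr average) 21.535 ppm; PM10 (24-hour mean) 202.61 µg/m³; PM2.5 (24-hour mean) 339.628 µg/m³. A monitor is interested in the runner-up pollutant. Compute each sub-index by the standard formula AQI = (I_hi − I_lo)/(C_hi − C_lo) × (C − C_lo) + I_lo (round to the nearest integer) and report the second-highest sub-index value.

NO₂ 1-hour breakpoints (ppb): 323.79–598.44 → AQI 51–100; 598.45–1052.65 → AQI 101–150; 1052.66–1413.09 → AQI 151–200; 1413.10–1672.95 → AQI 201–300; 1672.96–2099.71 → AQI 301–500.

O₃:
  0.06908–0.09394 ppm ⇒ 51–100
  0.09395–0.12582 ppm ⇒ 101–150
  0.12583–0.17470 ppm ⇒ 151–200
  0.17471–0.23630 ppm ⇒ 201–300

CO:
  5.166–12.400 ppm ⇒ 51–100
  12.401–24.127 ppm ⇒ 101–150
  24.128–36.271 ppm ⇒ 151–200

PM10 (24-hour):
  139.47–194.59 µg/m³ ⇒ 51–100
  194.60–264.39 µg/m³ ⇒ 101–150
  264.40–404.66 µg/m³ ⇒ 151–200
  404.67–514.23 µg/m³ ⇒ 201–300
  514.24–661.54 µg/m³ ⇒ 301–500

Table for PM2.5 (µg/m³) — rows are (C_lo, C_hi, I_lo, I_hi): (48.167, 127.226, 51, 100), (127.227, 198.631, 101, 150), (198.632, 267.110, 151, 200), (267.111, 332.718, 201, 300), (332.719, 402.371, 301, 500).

218

NO₂: 1457.17 lies in 1413.10–1672.95, so I_lo=201, I_hi=300, C_lo=1413.10, C_hi=1672.95.
(300−201)/(1672.95−1413.10) × (1457.17−1413.10) + 201 = 99/259.85 × 44.07 + 201 ≈ 217.79 → 218.
O₃: 0.17358 ∈ [0.12583, 0.17470] ↔ index [151, 200].
151 + (0.17358−0.12583)·(200−151)/(0.17470−0.12583) = 151 + 0.04775·49/0.04887 ≈ 198.88, so AQI = 199.
CO 21.535: bracket 12.401–24.127 → index 101–150; slope 49/11.726, offset 9.134.
AQI = 101 + 49/11.726·9.134 ≈ 139.17 ⇒ 139.
PM10: row 194.60–264.39 (AQI 101–150). (150−101)·(202.61−194.60)/(264.39−194.60) + 101 = 49·8.01/69.79 + 101 ≈ 106.62 → 107.
PM2.5: 339.628 ∈ [332.719, 402.371] ↔ index [301, 500].
301 + (339.628−332.719)·(500−301)/(402.371−332.719) = 301 + 6.909·199/69.652 ≈ 320.74, so AQI = 321.
Sub-indices: NO₂→218, O₃→199, CO→139, PM10→107, PM2.5→321. Ranked high→low: 321, 218, 199, 139, 107. Second-highest sub-index = 218.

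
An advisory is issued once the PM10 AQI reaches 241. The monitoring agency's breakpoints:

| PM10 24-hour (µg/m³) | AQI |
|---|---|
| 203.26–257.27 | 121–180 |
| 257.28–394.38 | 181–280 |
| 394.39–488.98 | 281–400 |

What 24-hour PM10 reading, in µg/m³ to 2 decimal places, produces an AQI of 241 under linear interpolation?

340.37

AQI 241 lies in the 181–280 band, which corresponds to 257.28–394.38 µg/m³.
C = 257.28 + (241−181)×(394.38−257.28)/(280−181) = 257.28 + 60×137.10/99 ≈ 340.3709 µg/m³ → 340.37 µg/m³ to 2 dp.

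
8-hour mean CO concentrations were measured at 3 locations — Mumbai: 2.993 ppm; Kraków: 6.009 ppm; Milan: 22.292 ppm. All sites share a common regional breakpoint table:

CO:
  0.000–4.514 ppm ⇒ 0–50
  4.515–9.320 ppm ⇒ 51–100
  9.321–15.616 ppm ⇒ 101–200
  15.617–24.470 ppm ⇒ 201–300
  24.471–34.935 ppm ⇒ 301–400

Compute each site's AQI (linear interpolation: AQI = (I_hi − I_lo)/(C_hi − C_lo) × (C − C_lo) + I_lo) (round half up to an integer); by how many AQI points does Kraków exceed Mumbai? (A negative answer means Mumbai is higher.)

33

Mumbai: 2.993 ∈ [0.000, 4.514] ↔ index [0, 50].
0 + (2.993−0.000)·(50−0)/(4.514−0.000) = 0 + 2.993·50/4.514 ≈ 33.15, so AQI = 33.
Kraków: 6.009 lies in 4.515–9.320, so I_lo=51, I_hi=100, C_lo=4.515, C_hi=9.320.
(100−51)/(9.320−4.515) × (6.009−4.515) + 51 = 49/4.805 × 1.494 + 51 ≈ 66.24 → 66.
Milan: 22.292 ∈ [15.617, 24.470] ↔ index [201, 300].
201 + (22.292−15.617)·(300−201)/(24.470−15.617) = 201 + 6.675·99/8.853 ≈ 275.64, so AQI = 276.
AQIs: Mumbai=33, Kraków=66, Milan=276. Kraków (66) − Mumbai (33) = 33.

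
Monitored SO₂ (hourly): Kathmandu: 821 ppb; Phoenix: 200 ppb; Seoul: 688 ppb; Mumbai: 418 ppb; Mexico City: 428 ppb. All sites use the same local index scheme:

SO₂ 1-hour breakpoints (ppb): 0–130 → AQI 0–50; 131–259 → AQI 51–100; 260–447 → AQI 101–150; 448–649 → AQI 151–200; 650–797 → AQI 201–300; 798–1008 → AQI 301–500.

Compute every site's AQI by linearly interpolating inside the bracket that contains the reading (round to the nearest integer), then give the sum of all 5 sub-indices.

914

Kathmandu: 821 ∈ [798, 1008] ↔ index [301, 500].
301 + (821−798)·(500−301)/(1008−798) = 301 + 23·199/210 ≈ 322.80, so AQI = 323.
Phoenix: 200 ∈ [131, 259] ↔ index [51, 100].
51 + (200−131)·(100−51)/(259−131) = 51 + 69·49/128 ≈ 77.41, so AQI = 77.
Seoul 688: bracket 650–797 → index 201–300; slope 99/147, offset 38.
AQI = 201 + 99/147·38 ≈ 226.59 ⇒ 227.
Mumbai: 418 ∈ [260, 447] ↔ index [101, 150].
101 + (418−260)·(150−101)/(447−260) = 101 + 158·49/187 ≈ 142.40, so AQI = 142.
Mexico City 428: bracket 260–447 → index 101–150; slope 49/187, offset 168.
AQI = 101 + 49/187·168 ≈ 145.02 ⇒ 145.
AQIs: Kathmandu=323, Phoenix=77, Seoul=227, Mumbai=142, Mexico City=145. Sum = 323 + 77 + 227 + 142 + 145 = 914.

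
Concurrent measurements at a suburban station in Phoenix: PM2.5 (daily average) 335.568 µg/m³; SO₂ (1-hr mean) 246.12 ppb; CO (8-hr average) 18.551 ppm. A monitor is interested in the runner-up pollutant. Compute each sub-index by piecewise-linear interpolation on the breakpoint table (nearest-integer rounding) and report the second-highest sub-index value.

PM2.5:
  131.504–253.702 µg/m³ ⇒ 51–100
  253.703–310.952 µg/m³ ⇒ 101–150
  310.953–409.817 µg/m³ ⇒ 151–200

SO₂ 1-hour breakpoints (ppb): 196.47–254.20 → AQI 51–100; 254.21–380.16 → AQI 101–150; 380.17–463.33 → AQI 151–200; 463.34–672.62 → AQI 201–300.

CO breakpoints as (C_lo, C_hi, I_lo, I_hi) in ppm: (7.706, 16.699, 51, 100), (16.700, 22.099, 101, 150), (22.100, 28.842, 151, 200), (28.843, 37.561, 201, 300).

118

PM2.5: 335.568 ∈ [310.953, 409.817] ↔ index [151, 200].
151 + (335.568−310.953)·(200−151)/(409.817−310.953) = 151 + 24.615·49/98.864 ≈ 163.20, so AQI = 163.
SO₂: 246.12 lies in 196.47–254.20, so I_lo=51, I_hi=100, C_lo=196.47, C_hi=254.20.
(100−51)/(254.20−196.47) × (246.12−196.47) + 51 = 49/57.73 × 49.65 + 51 ≈ 93.14 → 93.
CO: row 16.700–22.099 (AQI 101–150). (150−101)·(18.551−16.700)/(22.099−16.700) + 101 = 49·1.851/5.399 + 101 ≈ 117.80 → 118.
Sub-indices: PM2.5→163, SO₂→93, CO→118. Ranked high→low: 163, 118, 93. Second-highest sub-index = 118.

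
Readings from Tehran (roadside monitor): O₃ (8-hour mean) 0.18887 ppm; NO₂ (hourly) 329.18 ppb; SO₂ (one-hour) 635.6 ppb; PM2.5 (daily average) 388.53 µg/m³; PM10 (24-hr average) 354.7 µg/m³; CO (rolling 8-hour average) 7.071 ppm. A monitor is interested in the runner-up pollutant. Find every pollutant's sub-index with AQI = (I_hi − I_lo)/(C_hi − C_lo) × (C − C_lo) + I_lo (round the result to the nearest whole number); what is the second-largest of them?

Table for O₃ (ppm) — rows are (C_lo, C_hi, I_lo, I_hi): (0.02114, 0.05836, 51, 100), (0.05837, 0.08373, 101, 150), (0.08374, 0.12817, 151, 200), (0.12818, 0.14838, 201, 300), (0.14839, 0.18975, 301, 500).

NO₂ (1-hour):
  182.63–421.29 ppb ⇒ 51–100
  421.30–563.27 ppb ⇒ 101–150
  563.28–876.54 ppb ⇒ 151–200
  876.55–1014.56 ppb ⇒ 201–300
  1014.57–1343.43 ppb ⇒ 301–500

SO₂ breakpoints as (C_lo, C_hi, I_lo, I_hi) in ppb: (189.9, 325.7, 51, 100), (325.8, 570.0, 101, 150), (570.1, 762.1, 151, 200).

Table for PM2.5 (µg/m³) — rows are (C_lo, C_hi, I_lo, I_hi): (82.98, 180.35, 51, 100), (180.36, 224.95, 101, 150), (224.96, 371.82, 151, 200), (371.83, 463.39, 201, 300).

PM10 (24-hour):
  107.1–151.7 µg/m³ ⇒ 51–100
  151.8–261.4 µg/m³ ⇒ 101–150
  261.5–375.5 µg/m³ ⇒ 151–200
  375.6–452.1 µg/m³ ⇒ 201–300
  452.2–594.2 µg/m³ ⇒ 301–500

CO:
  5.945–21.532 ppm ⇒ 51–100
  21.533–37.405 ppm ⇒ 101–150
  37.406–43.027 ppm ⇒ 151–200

O₃: row 0.14839–0.18975 (AQI 301–500). (500−301)·(0.18887−0.14839)/(0.18975−0.14839) + 301 = 199·0.04048/0.04136 + 301 ≈ 495.77 → 496.
NO₂: row 182.63–421.29 (AQI 51–100). (100−51)·(329.18−182.63)/(421.29−182.63) + 51 = 49·146.55/238.66 + 51 ≈ 81.09 → 81.
SO₂: 635.6 ∈ [570.1, 762.1] ↔ index [151, 200].
151 + (635.6−570.1)·(200−151)/(762.1−570.1) = 151 + 65.5·49/192.0 ≈ 167.72, so AQI = 168.
PM2.5 388.53: bracket 371.83–463.39 → index 201–300; slope 99/91.56, offset 16.70.
AQI = 201 + 99/91.56·16.70 ≈ 219.06 ⇒ 219.
PM10: 354.7 ∈ [261.5, 375.5] ↔ index [151, 200].
151 + (354.7−261.5)·(200−151)/(375.5−261.5) = 151 + 93.2·49/114.0 ≈ 191.06, so AQI = 191.
CO: 7.071 lies in 5.945–21.532, so I_lo=51, I_hi=100, C_lo=5.945, C_hi=21.532.
(100−51)/(21.532−5.945) × (7.071−5.945) + 51 = 49/15.587 × 1.126 + 51 ≈ 54.54 → 55.
Sub-indices: O₃→496, NO₂→81, SO₂→168, PM2.5→219, PM10→191, CO→55. Ranked high→low: 496, 219, 191, 168, 81, 55. Second-highest sub-index = 219.

219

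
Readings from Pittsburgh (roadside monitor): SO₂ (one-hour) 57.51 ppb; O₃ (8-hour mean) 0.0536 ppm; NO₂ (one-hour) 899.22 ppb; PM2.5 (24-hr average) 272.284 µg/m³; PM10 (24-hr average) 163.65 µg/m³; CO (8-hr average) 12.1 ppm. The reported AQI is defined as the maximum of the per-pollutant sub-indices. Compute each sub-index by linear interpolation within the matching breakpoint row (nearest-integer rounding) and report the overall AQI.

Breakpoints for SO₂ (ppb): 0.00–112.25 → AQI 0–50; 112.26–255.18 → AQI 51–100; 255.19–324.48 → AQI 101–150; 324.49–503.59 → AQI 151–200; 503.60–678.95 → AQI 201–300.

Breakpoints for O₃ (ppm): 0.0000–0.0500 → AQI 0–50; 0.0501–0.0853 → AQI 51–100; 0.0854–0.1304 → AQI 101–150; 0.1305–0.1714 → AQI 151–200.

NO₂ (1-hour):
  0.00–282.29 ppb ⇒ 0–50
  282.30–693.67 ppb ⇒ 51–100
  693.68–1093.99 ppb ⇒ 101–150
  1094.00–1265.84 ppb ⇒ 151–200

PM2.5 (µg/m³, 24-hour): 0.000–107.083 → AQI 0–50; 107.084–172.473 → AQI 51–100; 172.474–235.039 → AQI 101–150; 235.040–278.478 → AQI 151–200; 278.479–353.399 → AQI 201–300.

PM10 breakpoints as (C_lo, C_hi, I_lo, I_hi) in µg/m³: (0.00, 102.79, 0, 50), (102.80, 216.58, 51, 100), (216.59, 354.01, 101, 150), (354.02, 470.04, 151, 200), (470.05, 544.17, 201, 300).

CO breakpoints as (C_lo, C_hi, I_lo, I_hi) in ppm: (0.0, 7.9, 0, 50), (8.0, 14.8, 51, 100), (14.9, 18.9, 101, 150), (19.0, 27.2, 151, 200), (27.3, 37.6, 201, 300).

193

SO₂: 57.51 ∈ [0.00, 112.25] ↔ index [0, 50].
0 + (57.51−0.00)·(50−0)/(112.25−0.00) = 0 + 57.51·50/112.25 ≈ 25.62, so AQI = 26.
O₃: row 0.0501–0.0853 (AQI 51–100). (100−51)·(0.0536−0.0501)/(0.0853−0.0501) + 51 = 49·0.0035/0.0352 + 51 ≈ 55.87 → 56.
NO₂: 899.22 lies in 693.68–1093.99, so I_lo=101, I_hi=150, C_lo=693.68, C_hi=1093.99.
(150−101)/(1093.99−693.68) × (899.22−693.68) + 101 = 49/400.31 × 205.54 + 101 ≈ 126.16 → 126.
PM2.5: 272.284 lies in 235.040–278.478, so I_lo=151, I_hi=200, C_lo=235.040, C_hi=278.478.
(200−151)/(278.478−235.040) × (272.284−235.040) + 151 = 49/43.438 × 37.244 + 151 ≈ 193.01 → 193.
PM10: 163.65 ∈ [102.80, 216.58] ↔ index [51, 100].
51 + (163.65−102.80)·(100−51)/(216.58−102.80) = 51 + 60.85·49/113.78 ≈ 77.21, so AQI = 77.
CO: 12.1 lies in 8.0–14.8, so I_lo=51, I_hi=100, C_lo=8.0, C_hi=14.8.
(100−51)/(14.8−8.0) × (12.1−8.0) + 51 = 49/6.8 × 4.1 + 51 ≈ 80.54 → 81.
Sub-indices: SO₂→26, O₃→56, NO₂→126, PM2.5→193, PM10→77, CO→81. Overall AQI = max = 193; dominant pollutant is PM2.5.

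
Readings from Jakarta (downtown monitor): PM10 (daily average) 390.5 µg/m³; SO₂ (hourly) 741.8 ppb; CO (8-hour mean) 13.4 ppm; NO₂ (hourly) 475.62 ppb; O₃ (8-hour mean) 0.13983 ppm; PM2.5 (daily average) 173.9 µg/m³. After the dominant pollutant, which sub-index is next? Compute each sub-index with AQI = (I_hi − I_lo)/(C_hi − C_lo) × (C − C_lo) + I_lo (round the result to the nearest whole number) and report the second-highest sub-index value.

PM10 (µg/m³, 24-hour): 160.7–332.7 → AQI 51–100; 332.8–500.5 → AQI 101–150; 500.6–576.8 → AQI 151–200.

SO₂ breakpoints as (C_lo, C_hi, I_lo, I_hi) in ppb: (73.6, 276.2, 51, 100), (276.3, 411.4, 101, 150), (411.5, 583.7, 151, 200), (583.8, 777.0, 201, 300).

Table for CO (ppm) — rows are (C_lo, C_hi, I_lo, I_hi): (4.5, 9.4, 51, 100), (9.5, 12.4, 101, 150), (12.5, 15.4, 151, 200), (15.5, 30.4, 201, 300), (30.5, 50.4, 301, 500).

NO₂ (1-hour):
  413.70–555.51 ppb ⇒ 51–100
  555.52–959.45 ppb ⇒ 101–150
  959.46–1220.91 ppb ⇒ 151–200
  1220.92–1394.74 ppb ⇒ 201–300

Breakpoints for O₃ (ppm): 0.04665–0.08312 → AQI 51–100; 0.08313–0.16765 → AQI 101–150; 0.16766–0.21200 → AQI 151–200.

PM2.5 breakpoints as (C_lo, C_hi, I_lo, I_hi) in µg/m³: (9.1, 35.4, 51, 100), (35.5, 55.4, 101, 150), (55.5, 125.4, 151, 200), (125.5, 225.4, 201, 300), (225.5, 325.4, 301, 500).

249

PM10 390.5: bracket 332.8–500.5 → index 101–150; slope 49/167.7, offset 57.7.
AQI = 101 + 49/167.7·57.7 ≈ 117.86 ⇒ 118.
SO₂: 741.8 ∈ [583.8, 777.0] ↔ index [201, 300].
201 + (741.8−583.8)·(300−201)/(777.0−583.8) = 201 + 158.0·99/193.2 ≈ 281.96, so AQI = 282.
CO: row 12.5–15.4 (AQI 151–200). (200−151)·(13.4−12.5)/(15.4−12.5) + 151 = 49·0.9/2.9 + 151 ≈ 166.21 → 166.
NO₂ 475.62: bracket 413.70–555.51 → index 51–100; slope 49/141.81, offset 61.92.
AQI = 51 + 49/141.81·61.92 ≈ 72.40 ⇒ 72.
O₃: row 0.08313–0.16765 (AQI 101–150). (150−101)·(0.13983−0.08313)/(0.16765−0.08313) + 101 = 49·0.05670/0.08452 + 101 ≈ 133.87 → 134.
PM2.5 173.9: bracket 125.5–225.4 → index 201–300; slope 99/99.9, offset 48.4.
AQI = 201 + 99/99.9·48.4 ≈ 248.96 ⇒ 249.
Sub-indices: PM10→118, SO₂→282, CO→166, NO₂→72, O₃→134, PM2.5→249. Ranked high→low: 282, 249, 166, 134, 118, 72. Second-highest sub-index = 249.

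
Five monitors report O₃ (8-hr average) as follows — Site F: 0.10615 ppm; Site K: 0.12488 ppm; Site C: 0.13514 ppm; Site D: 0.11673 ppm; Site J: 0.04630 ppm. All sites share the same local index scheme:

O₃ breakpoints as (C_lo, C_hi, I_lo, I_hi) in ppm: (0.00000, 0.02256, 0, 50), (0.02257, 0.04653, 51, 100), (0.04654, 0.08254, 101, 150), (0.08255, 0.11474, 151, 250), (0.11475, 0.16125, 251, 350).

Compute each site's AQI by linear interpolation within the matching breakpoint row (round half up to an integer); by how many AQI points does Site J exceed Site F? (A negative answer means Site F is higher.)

-124

Site F 0.10615: bracket 0.08255–0.11474 → index 151–250; slope 99/0.03219, offset 0.02360.
AQI = 151 + 99/0.03219·0.02360 ≈ 223.58 ⇒ 224.
Site K: 0.12488 lies in 0.11475–0.16125, so I_lo=251, I_hi=350, C_lo=0.11475, C_hi=0.16125.
(350−251)/(0.16125−0.11475) × (0.12488−0.11475) + 251 = 99/0.04650 × 0.01013 + 251 ≈ 272.57 → 273.
Site C: row 0.11475–0.16125 (AQI 251–350). (350−251)·(0.13514−0.11475)/(0.16125−0.11475) + 251 = 99·0.02039/0.04650 + 251 ≈ 294.41 → 294.
Site D: row 0.11475–0.16125 (AQI 251–350). (350−251)·(0.11673−0.11475)/(0.16125−0.11475) + 251 = 99·0.00198/0.04650 + 251 ≈ 255.22 → 255.
Site J 0.04630: bracket 0.02257–0.04653 → index 51–100; slope 49/0.02396, offset 0.02373.
AQI = 51 + 49/0.02396·0.02373 ≈ 99.53 ⇒ 100.
AQIs: Site F=224, Site K=273, Site C=294, Site D=255, Site J=100. Site J (100) − Site F (224) = -124.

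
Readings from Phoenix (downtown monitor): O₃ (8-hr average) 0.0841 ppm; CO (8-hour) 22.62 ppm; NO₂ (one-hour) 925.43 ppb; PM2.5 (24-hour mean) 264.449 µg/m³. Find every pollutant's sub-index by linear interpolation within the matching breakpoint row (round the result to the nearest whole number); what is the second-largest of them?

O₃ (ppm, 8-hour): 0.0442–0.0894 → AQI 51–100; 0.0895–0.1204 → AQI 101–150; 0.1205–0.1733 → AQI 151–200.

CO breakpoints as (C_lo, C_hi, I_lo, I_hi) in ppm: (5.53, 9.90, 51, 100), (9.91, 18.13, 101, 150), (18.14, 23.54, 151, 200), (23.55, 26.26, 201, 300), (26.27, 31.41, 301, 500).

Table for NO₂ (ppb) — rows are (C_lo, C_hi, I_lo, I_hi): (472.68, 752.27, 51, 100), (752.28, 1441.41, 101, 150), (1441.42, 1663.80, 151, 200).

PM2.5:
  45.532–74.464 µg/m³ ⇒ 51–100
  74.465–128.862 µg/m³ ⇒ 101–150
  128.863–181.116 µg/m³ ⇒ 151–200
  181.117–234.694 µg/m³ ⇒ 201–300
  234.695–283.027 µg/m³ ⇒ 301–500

192

O₃: 0.0841 lies in 0.0442–0.0894, so I_lo=51, I_hi=100, C_lo=0.0442, C_hi=0.0894.
(100−51)/(0.0894−0.0442) × (0.0841−0.0442) + 51 = 49/0.0452 × 0.0399 + 51 ≈ 94.25 → 94.
CO: 22.62 lies in 18.14–23.54, so I_lo=151, I_hi=200, C_lo=18.14, C_hi=23.54.
(200−151)/(23.54−18.14) × (22.62−18.14) + 151 = 49/5.40 × 4.48 + 151 ≈ 191.65 → 192.
NO₂: 925.43 lies in 752.28–1441.41, so I_lo=101, I_hi=150, C_lo=752.28, C_hi=1441.41.
(150−101)/(1441.41−752.28) × (925.43−752.28) + 101 = 49/689.13 × 173.15 + 101 ≈ 113.31 → 113.
PM2.5 264.449: bracket 234.695–283.027 → index 301–500; slope 199/48.332, offset 29.754.
AQI = 301 + 199/48.332·29.754 ≈ 423.51 ⇒ 424.
Sub-indices: O₃→94, CO→192, NO₂→113, PM2.5→424. Ranked high→low: 424, 192, 113, 94. Second-highest sub-index = 192.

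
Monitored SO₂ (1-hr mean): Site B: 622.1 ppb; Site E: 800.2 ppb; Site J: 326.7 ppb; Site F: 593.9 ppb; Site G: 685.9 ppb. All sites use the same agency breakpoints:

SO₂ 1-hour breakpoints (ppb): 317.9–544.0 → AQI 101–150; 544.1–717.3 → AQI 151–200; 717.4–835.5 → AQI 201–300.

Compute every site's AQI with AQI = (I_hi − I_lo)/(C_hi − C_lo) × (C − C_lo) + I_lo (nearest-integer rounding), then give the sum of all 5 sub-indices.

Site B: 622.1 lies in 544.1–717.3, so I_lo=151, I_hi=200, C_lo=544.1, C_hi=717.3.
(200−151)/(717.3−544.1) × (622.1−544.1) + 151 = 49/173.2 × 78.0 + 151 ≈ 173.07 → 173.
Site E 800.2: bracket 717.4–835.5 → index 201–300; slope 99/118.1, offset 82.8.
AQI = 201 + 99/118.1·82.8 ≈ 270.41 ⇒ 270.
Site J: 326.7 lies in 317.9–544.0, so I_lo=101, I_hi=150, C_lo=317.9, C_hi=544.0.
(150−101)/(544.0−317.9) × (326.7−317.9) + 101 = 49/226.1 × 8.8 + 101 ≈ 102.91 → 103.
Site F: 593.9 ∈ [544.1, 717.3] ↔ index [151, 200].
151 + (593.9−544.1)·(200−151)/(717.3−544.1) = 151 + 49.8·49/173.2 ≈ 165.09, so AQI = 165.
Site G: 685.9 ∈ [544.1, 717.3] ↔ index [151, 200].
151 + (685.9−544.1)·(200−151)/(717.3−544.1) = 151 + 141.8·49/173.2 ≈ 191.12, so AQI = 191.
AQIs: Site B=173, Site E=270, Site J=103, Site F=165, Site G=191. Sum = 173 + 270 + 103 + 165 + 191 = 902.

902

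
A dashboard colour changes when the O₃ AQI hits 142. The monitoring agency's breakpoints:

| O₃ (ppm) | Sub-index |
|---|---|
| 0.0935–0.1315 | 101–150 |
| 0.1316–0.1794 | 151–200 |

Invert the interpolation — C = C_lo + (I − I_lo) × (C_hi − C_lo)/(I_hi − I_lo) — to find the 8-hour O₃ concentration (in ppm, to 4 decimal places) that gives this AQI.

AQI 142 lies in the 101–150 band, which corresponds to 0.0935–0.1315 ppm.
C = 0.0935 + (142−101)×(0.1315−0.0935)/(150−101) = 0.0935 + 41×0.0380/49 ≈ 0.125296 ppm → 0.1253 ppm to 4 dp.

0.1253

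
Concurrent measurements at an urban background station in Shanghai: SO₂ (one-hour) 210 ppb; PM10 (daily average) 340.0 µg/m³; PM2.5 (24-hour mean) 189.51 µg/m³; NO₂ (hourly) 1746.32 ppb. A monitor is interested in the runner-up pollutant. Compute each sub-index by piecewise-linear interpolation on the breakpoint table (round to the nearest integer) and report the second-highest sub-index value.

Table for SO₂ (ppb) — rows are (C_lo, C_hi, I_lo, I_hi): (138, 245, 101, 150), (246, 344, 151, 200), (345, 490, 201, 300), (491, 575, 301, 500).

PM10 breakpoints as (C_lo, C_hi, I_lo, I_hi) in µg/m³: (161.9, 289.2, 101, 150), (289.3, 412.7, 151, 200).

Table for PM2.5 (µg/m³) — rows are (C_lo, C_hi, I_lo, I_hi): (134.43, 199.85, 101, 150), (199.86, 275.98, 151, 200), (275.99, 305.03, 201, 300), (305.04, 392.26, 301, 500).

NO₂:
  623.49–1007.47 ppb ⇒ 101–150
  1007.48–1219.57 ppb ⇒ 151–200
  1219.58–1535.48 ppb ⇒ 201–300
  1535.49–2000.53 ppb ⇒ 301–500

SO₂: row 138–245 (AQI 101–150). (150−101)·(210−138)/(245−138) + 101 = 49·72/107 + 101 ≈ 133.97 → 134.
PM10: 340.0 lies in 289.3–412.7, so I_lo=151, I_hi=200, C_lo=289.3, C_hi=412.7.
(200−151)/(412.7−289.3) × (340.0−289.3) + 151 = 49/123.4 × 50.7 + 151 ≈ 171.13 → 171.
PM2.5: 189.51 ∈ [134.43, 199.85] ↔ index [101, 150].
101 + (189.51−134.43)·(150−101)/(199.85−134.43) = 101 + 55.08·49/65.42 ≈ 142.26, so AQI = 142.
NO₂: 1746.32 ∈ [1535.49, 2000.53] ↔ index [301, 500].
301 + (1746.32−1535.49)·(500−301)/(2000.53−1535.49) = 301 + 210.83·199/465.04 ≈ 391.22, so AQI = 391.
Sub-indices: SO₂→134, PM10→171, PM2.5→142, NO₂→391. Ranked high→low: 391, 171, 142, 134. Second-highest sub-index = 171.

171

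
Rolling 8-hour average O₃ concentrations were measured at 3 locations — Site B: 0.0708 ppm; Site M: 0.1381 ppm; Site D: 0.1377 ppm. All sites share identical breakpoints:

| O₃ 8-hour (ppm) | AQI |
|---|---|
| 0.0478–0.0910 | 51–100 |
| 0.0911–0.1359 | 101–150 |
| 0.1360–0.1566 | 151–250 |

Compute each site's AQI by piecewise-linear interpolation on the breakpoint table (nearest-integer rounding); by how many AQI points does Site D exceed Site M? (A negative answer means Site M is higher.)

Site B: 0.0708 ∈ [0.0478, 0.0910] ↔ index [51, 100].
51 + (0.0708−0.0478)·(100−51)/(0.0910−0.0478) = 51 + 0.0230·49/0.0432 ≈ 77.09, so AQI = 77.
Site M: 0.1381 ∈ [0.1360, 0.1566] ↔ index [151, 250].
151 + (0.1381−0.1360)·(250−151)/(0.1566−0.1360) = 151 + 0.0021·99/0.0206 ≈ 161.09, so AQI = 161.
Site D: row 0.1360–0.1566 (AQI 151–250). (250−151)·(0.1377−0.1360)/(0.1566−0.1360) + 151 = 99·0.0017/0.0206 + 151 ≈ 159.17 → 159.
AQIs: Site B=77, Site M=161, Site D=159. Site D (159) − Site M (161) = -2.

-2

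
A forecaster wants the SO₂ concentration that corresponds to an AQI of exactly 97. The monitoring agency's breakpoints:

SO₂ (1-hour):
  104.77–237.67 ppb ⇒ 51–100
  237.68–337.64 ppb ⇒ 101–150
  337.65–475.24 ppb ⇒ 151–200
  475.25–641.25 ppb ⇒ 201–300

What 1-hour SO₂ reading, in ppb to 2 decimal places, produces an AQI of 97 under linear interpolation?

229.53

AQI 97 lies in the 51–100 band, which corresponds to 104.77–237.67 ppb.
C = 104.77 + (97−51)×(237.67−104.77)/(100−51) = 104.77 + 46×132.90/49 ≈ 229.5333 ppb → 229.53 ppb to 2 dp.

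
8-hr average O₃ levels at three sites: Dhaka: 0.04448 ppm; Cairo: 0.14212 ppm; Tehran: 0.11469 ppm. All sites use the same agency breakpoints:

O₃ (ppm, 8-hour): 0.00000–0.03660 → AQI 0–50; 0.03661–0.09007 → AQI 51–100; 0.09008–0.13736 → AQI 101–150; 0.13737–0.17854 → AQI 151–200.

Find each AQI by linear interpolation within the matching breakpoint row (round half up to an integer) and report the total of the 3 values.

Dhaka: 0.04448 ∈ [0.03661, 0.09007] ↔ index [51, 100].
51 + (0.04448−0.03661)·(100−51)/(0.09007−0.03661) = 51 + 0.00787·49/0.05346 ≈ 58.21, so AQI = 58.
Cairo: row 0.13737–0.17854 (AQI 151–200). (200−151)·(0.14212−0.13737)/(0.17854−0.13737) + 151 = 49·0.00475/0.04117 + 151 ≈ 156.65 → 157.
Tehran: row 0.09008–0.13736 (AQI 101–150). (150−101)·(0.11469−0.09008)/(0.13736−0.09008) + 101 = 49·0.02461/0.04728 + 101 ≈ 126.51 → 127.
AQIs: Dhaka=58, Cairo=157, Tehran=127. Sum = 58 + 157 + 127 = 342.

342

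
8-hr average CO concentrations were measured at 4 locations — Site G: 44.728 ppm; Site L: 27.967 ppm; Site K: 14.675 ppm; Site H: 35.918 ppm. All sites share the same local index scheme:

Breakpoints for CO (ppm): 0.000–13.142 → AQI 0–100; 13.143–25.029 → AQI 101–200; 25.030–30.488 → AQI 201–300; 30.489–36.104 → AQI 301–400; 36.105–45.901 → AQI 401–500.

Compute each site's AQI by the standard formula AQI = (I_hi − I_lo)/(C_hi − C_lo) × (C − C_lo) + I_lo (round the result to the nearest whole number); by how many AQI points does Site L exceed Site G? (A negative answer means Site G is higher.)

Site G: 44.728 ∈ [36.105, 45.901] ↔ index [401, 500].
401 + (44.728−36.105)·(500−401)/(45.901−36.105) = 401 + 8.623·99/9.796 ≈ 488.15, so AQI = 488.
Site L: 27.967 lies in 25.030–30.488, so I_lo=201, I_hi=300, C_lo=25.030, C_hi=30.488.
(300−201)/(30.488−25.030) × (27.967−25.030) + 201 = 99/5.458 × 2.937 + 201 ≈ 254.27 → 254.
Site K: 14.675 lies in 13.143–25.029, so I_lo=101, I_hi=200, C_lo=13.143, C_hi=25.029.
(200−101)/(25.029−13.143) × (14.675−13.143) + 101 = 99/11.886 × 1.532 + 101 ≈ 113.76 → 114.
Site H 35.918: bracket 30.489–36.104 → index 301–400; slope 99/5.615, offset 5.429.
AQI = 301 + 99/5.615·5.429 ≈ 396.72 ⇒ 397.
AQIs: Site G=488, Site L=254, Site K=114, Site H=397. Site L (254) − Site G (488) = -234.

-234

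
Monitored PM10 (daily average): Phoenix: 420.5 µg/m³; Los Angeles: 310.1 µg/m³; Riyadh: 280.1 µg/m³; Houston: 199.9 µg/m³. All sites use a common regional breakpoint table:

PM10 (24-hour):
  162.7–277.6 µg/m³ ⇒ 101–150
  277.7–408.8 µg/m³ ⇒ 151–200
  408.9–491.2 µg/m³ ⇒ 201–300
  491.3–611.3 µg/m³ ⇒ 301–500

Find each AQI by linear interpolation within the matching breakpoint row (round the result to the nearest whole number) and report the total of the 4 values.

647

Phoenix: 420.5 ∈ [408.9, 491.2] ↔ index [201, 300].
201 + (420.5−408.9)·(300−201)/(491.2−408.9) = 201 + 11.6·99/82.3 ≈ 214.95, so AQI = 215.
Los Angeles: 310.1 lies in 277.7–408.8, so I_lo=151, I_hi=200, C_lo=277.7, C_hi=408.8.
(200−151)/(408.8−277.7) × (310.1−277.7) + 151 = 49/131.1 × 32.4 + 151 ≈ 163.11 → 163.
Riyadh: 280.1 ∈ [277.7, 408.8] ↔ index [151, 200].
151 + (280.1−277.7)·(200−151)/(408.8−277.7) = 151 + 2.4·49/131.1 ≈ 151.90, so AQI = 152.
Houston: 199.9 ∈ [162.7, 277.6] ↔ index [101, 150].
101 + (199.9−162.7)·(150−101)/(277.6−162.7) = 101 + 37.2·49/114.9 ≈ 116.86, so AQI = 117.
AQIs: Phoenix=215, Los Angeles=163, Riyadh=152, Houston=117. Sum = 215 + 163 + 152 + 117 = 647.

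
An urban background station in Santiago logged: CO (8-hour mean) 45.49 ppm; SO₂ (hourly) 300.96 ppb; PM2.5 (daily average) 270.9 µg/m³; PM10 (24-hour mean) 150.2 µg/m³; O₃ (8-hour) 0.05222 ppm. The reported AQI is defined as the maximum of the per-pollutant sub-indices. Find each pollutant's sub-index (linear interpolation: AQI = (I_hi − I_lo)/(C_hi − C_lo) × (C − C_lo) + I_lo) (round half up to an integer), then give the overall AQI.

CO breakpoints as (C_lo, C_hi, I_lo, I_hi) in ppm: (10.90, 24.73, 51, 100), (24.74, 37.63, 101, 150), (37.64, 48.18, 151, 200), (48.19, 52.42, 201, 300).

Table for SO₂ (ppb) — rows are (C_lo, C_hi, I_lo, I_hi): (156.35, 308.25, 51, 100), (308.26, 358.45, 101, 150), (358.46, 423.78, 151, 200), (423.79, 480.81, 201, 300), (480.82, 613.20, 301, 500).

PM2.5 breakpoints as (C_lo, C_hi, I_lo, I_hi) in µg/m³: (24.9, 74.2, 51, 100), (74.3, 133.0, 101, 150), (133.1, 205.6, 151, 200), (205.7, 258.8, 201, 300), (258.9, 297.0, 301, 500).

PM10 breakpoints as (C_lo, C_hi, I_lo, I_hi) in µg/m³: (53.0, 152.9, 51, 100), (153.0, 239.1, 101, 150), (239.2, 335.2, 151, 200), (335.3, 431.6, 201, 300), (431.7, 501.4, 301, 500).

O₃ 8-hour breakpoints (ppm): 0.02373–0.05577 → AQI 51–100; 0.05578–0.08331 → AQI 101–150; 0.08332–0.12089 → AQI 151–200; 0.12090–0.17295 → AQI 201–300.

CO 45.49: bracket 37.64–48.18 → index 151–200; slope 49/10.54, offset 7.85.
AQI = 151 + 49/10.54·7.85 ≈ 187.49 ⇒ 187.
SO₂: 300.96 lies in 156.35–308.25, so I_lo=51, I_hi=100, C_lo=156.35, C_hi=308.25.
(100−51)/(308.25−156.35) × (300.96−156.35) + 51 = 49/151.90 × 144.61 + 51 ≈ 97.65 → 98.
PM2.5 270.9: bracket 258.9–297.0 → index 301–500; slope 199/38.1, offset 12.0.
AQI = 301 + 199/38.1·12.0 ≈ 363.68 ⇒ 364.
PM10: row 53.0–152.9 (AQI 51–100). (100−51)·(150.2−53.0)/(152.9−53.0) + 51 = 49·97.2/99.9 + 51 ≈ 98.68 → 99.
O₃: 0.05222 lies in 0.02373–0.05577, so I_lo=51, I_hi=100, C_lo=0.02373, C_hi=0.05577.
(100−51)/(0.05577−0.02373) × (0.05222−0.02373) + 51 = 49/0.03204 × 0.02849 + 51 ≈ 94.57 → 95.
Sub-indices: CO→187, SO₂→98, PM2.5→364, PM10→99, O₃→95. Overall AQI = max = 364; dominant pollutant is PM2.5.
AQI 364: Hazardous.

364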